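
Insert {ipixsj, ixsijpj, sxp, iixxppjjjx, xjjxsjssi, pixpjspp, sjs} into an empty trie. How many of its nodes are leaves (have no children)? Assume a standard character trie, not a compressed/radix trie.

Leaves are exactly the stored words that no other stored word extends.
Those words: "iixxppjjjx", "ipixsj", "ixsijpj", "pixpjspp", "sjs", "sxp", "xjjxsjssi"
Leaf count: 7

7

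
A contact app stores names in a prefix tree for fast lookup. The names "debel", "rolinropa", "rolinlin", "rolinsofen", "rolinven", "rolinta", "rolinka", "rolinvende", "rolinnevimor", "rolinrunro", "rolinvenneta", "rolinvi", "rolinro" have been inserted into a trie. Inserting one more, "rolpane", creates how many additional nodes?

"rol" is already a path in the trie; the remaining "pane" must be added.
Each of the 4 remaining characters creates one node.

4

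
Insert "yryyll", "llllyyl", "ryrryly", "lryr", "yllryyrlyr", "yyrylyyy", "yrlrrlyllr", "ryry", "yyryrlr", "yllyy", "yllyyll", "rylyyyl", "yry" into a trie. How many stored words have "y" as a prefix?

Walk to "y"; the words in its subtree are exactly those with that prefix.
Words under "y": yllryyrlyr, yllyy, yllyyll, yrlrrlyllr, yry, yryyll, yyrylyyy, yyryrlr
Count: 8

8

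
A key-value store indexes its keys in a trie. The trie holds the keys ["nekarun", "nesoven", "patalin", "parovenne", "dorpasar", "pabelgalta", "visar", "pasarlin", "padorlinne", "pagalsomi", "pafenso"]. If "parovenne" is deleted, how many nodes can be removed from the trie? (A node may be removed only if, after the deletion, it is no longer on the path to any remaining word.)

7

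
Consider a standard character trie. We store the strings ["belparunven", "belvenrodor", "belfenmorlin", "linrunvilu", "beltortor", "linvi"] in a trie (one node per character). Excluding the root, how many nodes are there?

For each word, the new-node count is its length minus the longest prefix already in the trie:
  "belparunven" → 11 new (b, e, l, p, a, r, u, n, v, e, n)
  "belvenrodor" → prefix "bel" already present; 8 new (v, e, n, r, o, d, o, r)
  "belfenmorlin" → prefix "bel" already present; 9 new (f, e, n, m, o, r, l, i, n)
  "linrunvilu" → 10 new (l, i, n, r, u, n, v, i, l, u)
  "beltortor" → prefix "bel" already present; 6 new (t, o, r, t, o, r)
  "linvi" → prefix "lin" already present; 2 new (v, i)
Total nodes = 11 + 8 + 9 + 10 + 6 + 2 = 46

46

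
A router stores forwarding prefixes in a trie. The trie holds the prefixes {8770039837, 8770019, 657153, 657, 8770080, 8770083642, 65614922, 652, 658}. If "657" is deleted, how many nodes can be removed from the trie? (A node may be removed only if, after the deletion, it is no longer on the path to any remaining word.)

0

After clearing the end-marker at "657", prune upward until reaching a node still needed by another word.
Every node on "657" is still needed (e.g. by "657153"), so nothing is freed.
Nodes removed: 0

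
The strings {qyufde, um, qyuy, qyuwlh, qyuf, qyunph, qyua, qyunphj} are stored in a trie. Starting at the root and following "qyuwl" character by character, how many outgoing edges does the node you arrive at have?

1

The children of the "qyuwl" node are the distinct next characters among strings starting with "qyuwl".
Distinct next characters after "qyuwl": h.
That node has 1 child edge.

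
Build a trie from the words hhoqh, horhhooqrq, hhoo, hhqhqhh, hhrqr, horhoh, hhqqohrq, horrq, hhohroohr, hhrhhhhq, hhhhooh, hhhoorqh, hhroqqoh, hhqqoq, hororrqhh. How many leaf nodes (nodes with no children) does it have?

15

Leaves are exactly the stored words that no other stored word extends.
Those words: "hhhhooh", "hhhoorqh", "hhohroohr", "hhoo", "hhoqh", "hhqhqhh", "hhqqohrq", "hhqqoq", "hhrhhhhq", "hhroqqoh", "hhrqr", "horhhooqrq", "horhoh", "hororrqhh", "horrq"
Leaf count: 15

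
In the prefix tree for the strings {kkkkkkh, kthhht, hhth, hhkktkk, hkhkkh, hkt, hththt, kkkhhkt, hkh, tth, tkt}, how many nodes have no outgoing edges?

10

Leaves are exactly the stored words that no other stored word extends.
Those words: "hhkktkk", "hhth", "hkhkkh", "hkt", "hththt", "kkkhhkt", "kkkkkkh", "kthhht", "tkt", "tth"
Leaf count: 10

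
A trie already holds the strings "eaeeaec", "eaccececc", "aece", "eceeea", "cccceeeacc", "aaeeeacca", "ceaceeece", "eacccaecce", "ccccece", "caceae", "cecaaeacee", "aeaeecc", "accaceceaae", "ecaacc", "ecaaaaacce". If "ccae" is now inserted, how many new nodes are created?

2

The longest prefix of "ccae" already in the trie is "cc" (length 2).
So 4 − 2 = 2 new nodes.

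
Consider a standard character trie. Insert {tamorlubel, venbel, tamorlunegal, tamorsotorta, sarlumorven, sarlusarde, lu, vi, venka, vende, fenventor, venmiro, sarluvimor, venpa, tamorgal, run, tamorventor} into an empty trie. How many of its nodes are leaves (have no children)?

17

A leaf is a node with no children — equivalently, the end of a word that is not a proper prefix of any other stored word.
Those words: "fenventor", "lu", "run", "sarlumorven", "sarlusarde", "sarluvimor", "tamorgal", "tamorlubel", "tamorlunegal", "tamorsotorta", "tamorventor", "venbel", "vende", "venka", "venmiro", "venpa", "vi"
Leaf count: 17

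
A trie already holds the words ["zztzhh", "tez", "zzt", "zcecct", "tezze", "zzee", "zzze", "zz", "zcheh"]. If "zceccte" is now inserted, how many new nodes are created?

1

"zcecct" is already a path in the trie; the remaining "e" must be added.
Each of the 1 remaining characters creates one node.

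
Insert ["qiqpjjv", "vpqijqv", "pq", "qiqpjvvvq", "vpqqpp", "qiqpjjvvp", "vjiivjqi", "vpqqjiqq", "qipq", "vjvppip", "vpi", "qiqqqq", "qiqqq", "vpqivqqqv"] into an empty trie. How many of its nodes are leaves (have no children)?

12

A leaf is a node with no children — equivalently, the end of a word that is not a proper prefix of any other stored word.
Those words: "pq", "qipq", "qiqpjjvvp", "qiqpjvvvq", "qiqqqq", "vjiivjqi", "vjvppip", "vpi", "vpqijqv", "vpqivqqqv", "vpqqjiqq", "vpqqpp"
Leaf count: 12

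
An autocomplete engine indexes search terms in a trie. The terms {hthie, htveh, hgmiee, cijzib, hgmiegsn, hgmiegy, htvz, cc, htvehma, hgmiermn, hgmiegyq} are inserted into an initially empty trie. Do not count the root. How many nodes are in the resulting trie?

For each word, the new-node count is its length minus the longest prefix already in the trie:
  "hthie" → 5 new (h, t, h, i, e)
  "htveh" → prefix "ht" already present; 3 new (v, e, h)
  "hgmiee" → prefix "h" already present; 5 new (g, m, i, e, e)
  "cijzib" → 6 new (c, i, j, z, i, b)
  "hgmiegsn" → prefix "hgmie" already present; 3 new (g, s, n)
  "hgmiegy" → prefix "hgmieg" already present; 1 new (y)
  "htvz" → prefix "htv" already present; 1 new (z)
  "cc" → prefix "c" already present; 1 new (c)
  "htvehma" → prefix "htveh" already present; 2 new (m, a)
  "hgmiermn" → prefix "hgmie" already present; 3 new (r, m, n)
  "hgmiegyq" → prefix "hgmiegy" already present; 1 new (q)
Total nodes = 5 + 3 + 5 + 6 + 3 + 1 + 1 + 1 + 2 + 3 + 1 = 31

31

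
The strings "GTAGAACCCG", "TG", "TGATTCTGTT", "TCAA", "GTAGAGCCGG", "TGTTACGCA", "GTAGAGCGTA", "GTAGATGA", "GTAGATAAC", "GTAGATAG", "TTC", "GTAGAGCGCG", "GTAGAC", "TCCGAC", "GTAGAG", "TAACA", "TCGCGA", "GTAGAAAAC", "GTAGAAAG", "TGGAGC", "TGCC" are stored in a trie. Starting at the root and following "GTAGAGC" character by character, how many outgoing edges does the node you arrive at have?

2

Walk "GTAGAGC" from the root, arriving at one node.
Characters that immediately follow "GTAGAGC" among the stored strings: {C, G}.
That node has 2 child edges.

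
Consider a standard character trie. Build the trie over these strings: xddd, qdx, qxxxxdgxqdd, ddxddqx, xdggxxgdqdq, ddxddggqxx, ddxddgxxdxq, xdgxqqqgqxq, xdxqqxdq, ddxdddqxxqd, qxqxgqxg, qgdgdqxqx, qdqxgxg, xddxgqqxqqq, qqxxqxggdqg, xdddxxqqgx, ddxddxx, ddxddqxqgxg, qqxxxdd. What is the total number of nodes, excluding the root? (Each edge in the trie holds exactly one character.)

Insert word by word; a character creates a node only if that edge doesn't already exist:
  "xddd" → 4 new (x, d, d, d)
  "qdx" → 3 new (q, d, x)
  "qxxxxdgxqdd" → prefix "q" already present; 10 new (x, x, x, x, d, g, x, q, d, d)
  "ddxddqx" → 7 new (d, d, x, d, d, q, x)
  "xdggxxgdqdq" → prefix "xd" already present; 9 new (g, g, x, x, g, d, q, d, q)
  "ddxddggqxx" → prefix "ddxdd" already present; 5 new (g, g, q, x, x)
  "ddxddgxxdxq" → prefix "ddxddg" already present; 5 new (x, x, d, x, q)
  "xdgxqqqgqxq" → prefix "xdg" already present; 8 new (x, q, q, q, g, q, x, q)
  "xdxqqxdq" → prefix "xd" already present; 6 new (x, q, q, x, d, q)
  "ddxdddqxxqd" → prefix "ddxdd" already present; 6 new (d, q, x, x, q, d)
  "qxqxgqxg" → prefix "qx" already present; 6 new (q, x, g, q, x, g)
  "qgdgdqxqx" → prefix "q" already present; 8 new (g, d, g, d, q, x, q, x)
  "qdqxgxg" → prefix "qd" already present; 5 new (q, x, g, x, g)
  "xddxgqqxqqq" → prefix "xdd" already present; 8 new (x, g, q, q, x, q, q, q)
  "qqxxqxggdqg" → prefix "q" already present; 10 new (q, x, x, q, x, g, g, d, q, g)
  "xdddxxqqgx" → prefix "xddd" already present; 6 new (x, x, q, q, g, x)
  "ddxddxx" → prefix "ddxdd" already present; 2 new (x, x)
  "ddxddqxqgxg" → prefix "ddxddqx" already present; 4 new (q, g, x, g)
  "qqxxxdd" → prefix "qqxx" already present; 3 new (x, d, d)
Total nodes = 4 + 3 + 10 + 7 + 9 + 5 + 5 + 8 + 6 + 6 + 6 + 8 + 5 + 8 + 10 + 6 + 2 + 4 + 3 = 115

115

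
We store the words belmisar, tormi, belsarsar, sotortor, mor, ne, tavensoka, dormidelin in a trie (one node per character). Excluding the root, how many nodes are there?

50

Insert word by word; a character creates a node only if that edge doesn't already exist:
  "belmisar" → 8 new (b, e, l, m, i, s, a, r)
  "tormi" → 5 new (t, o, r, m, i)
  "belsarsar" → prefix "bel" already present; 6 new (s, a, r, s, a, r)
  "sotortor" → 8 new (s, o, t, o, r, t, o, r)
  "mor" → 3 new (m, o, r)
  "ne" → 2 new (n, e)
  "tavensoka" → prefix "t" already present; 8 new (a, v, e, n, s, o, k, a)
  "dormidelin" → 10 new (d, o, r, m, i, d, e, l, i, n)
Total nodes = 8 + 5 + 6 + 8 + 3 + 2 + 8 + 10 = 50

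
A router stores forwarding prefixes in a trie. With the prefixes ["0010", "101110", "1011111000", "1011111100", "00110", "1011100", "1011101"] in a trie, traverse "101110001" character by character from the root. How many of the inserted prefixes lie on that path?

2

Check each prefix of "101110001" against the stored set — each match is an end-marker on the path.
Prefixes of the query that are stored words: "101110", "1011100"
Count: 2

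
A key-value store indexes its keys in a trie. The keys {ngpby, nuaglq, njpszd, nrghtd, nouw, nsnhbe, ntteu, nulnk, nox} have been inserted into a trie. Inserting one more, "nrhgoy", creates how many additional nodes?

4

"nr" is already a path in the trie; the remaining "hgoy" must be added.
So 6 − 2 = 4 new nodes.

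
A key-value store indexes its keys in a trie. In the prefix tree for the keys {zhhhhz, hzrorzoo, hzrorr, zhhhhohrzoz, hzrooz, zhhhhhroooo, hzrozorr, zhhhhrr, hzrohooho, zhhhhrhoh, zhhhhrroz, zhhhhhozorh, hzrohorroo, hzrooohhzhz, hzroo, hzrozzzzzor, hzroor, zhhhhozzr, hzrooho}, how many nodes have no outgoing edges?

17

A leaf is a node with no children — equivalently, the end of a word that is not a proper prefix of any other stored word.
Those words: "hzrohooho", "hzrohorroo", "hzrooho", "hzrooohhzhz", "hzroor", "hzrooz", "hzrorr", "hzrorzoo", "hzrozorr", "hzrozzzzzor", "zhhhhhozorh", "zhhhhhroooo", "zhhhhohrzoz", "zhhhhozzr", "zhhhhrhoh", "zhhhhrroz", "zhhhhz"
Leaf count: 17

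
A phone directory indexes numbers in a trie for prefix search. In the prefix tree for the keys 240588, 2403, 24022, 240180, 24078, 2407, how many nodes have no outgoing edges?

5

A leaf is a node with no children — equivalently, the end of a word that is not a proper prefix of any other stored word.
Those words: "240180", "24022", "2403", "240588", "24078"
Leaf count: 5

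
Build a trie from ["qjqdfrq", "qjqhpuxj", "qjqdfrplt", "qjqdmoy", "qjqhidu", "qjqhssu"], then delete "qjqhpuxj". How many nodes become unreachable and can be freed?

4

A node on "qjqhpuxj"'s path can go only if nothing else ends at it or branches off below it.
The suffix "puxj" (4 nodes) is used only by "qjqhpuxj"; the node for "qjqh" still has the child "i", so pruning stops there.
Nodes removed: 4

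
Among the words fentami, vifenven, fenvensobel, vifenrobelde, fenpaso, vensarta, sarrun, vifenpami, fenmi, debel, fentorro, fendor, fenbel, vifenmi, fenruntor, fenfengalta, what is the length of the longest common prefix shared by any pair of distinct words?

The deepest shared node is where two words last agree before diverging.
e.g. "vifenmi" and "vifenpami" share the prefix "vifen" of length 5; no pair shares a longer one.
Longest shared-prefix length: 5

5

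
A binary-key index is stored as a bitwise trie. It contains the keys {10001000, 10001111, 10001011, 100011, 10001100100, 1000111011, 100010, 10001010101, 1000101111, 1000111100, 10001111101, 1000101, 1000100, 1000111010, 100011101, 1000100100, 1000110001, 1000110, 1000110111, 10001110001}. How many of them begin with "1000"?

20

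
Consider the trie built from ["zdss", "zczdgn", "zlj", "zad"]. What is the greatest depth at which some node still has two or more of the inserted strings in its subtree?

The deepest shared node is where two words last agree before diverging.
"zad" and "zczdgn" agree on "z" (1 characters) before diverging; nothing deeper is shared.
Longest shared-prefix length: 1

1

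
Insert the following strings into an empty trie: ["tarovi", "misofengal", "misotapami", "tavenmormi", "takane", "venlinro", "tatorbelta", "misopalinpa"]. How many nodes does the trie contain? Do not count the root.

Trace insertions, counting only characters that open a new branch:
  "tarovi" → 6 new (t, a, r, o, v, i)
  "misofengal" → 10 new (m, i, s, o, f, e, n, g, a, l)
  "misotapami" → prefix "miso" already present; 6 new (t, a, p, a, m, i)
  "tavenmormi" → prefix "ta" already present; 8 new (v, e, n, m, o, r, m, i)
  "takane" → prefix "ta" already present; 4 new (k, a, n, e)
  "venlinro" → 8 new (v, e, n, l, i, n, r, o)
  "tatorbelta" → prefix "ta" already present; 8 new (t, o, r, b, e, l, t, a)
  "misopalinpa" → prefix "miso" already present; 7 new (p, a, l, i, n, p, a)
Total nodes = 6 + 10 + 6 + 8 + 4 + 8 + 8 + 7 = 57

57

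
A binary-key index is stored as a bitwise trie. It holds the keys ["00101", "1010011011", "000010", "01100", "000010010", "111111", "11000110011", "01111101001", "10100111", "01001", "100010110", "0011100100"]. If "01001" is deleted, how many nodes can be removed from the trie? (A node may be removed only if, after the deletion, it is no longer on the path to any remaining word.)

3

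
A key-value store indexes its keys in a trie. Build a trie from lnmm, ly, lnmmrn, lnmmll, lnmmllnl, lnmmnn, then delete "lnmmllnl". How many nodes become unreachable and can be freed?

2

Walk "lnmmllnl" from the leaf back toward the root, removing each node that no remaining word uses.
The suffix "nl" (2 nodes) is used only by "lnmmllnl"; "lnmmll" is itself a stored word, so pruning stops there.
Nodes removed: 2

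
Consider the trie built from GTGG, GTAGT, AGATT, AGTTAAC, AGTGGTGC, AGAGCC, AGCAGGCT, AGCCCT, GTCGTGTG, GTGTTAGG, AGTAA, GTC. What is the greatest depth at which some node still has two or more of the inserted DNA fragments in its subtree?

Look for the deepest trie node that still has at least two words in its subtree.
e.g. "AGAGCC" and "AGATT" share the prefix "AGA" of length 3; no pair shares a longer one.
Longest shared-prefix length: 3

3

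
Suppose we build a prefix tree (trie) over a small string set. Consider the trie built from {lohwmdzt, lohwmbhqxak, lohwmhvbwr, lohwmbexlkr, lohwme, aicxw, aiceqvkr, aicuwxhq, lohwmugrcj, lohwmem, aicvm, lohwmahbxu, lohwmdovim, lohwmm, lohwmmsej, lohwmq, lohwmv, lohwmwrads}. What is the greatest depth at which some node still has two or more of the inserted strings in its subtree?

Equivalently: take the maximum, over all pairs, of their longest common prefix length.
e.g. "lohwmbexlkr" and "lohwmbhqxak" share the prefix "lohwmb" of length 6; no pair shares a longer one.
Longest shared-prefix length: 6

6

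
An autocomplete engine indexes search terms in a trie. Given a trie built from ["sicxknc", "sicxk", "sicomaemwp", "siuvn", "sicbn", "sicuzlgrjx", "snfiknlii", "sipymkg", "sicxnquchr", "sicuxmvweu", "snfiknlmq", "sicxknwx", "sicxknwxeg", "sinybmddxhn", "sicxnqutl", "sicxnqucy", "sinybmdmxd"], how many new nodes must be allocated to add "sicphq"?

3

Walking "sicphq" from the root, the first 3 characters ("sic") follow existing edges; "p" is the first miss.
So 6 − 3 = 3 new nodes.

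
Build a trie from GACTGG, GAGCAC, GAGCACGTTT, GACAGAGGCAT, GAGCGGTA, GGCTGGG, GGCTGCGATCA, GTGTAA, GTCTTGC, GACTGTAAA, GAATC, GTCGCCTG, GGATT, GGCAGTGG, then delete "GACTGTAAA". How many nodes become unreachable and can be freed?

Walk "GACTGTAAA" from the leaf back toward the root, removing each node that no remaining word uses.
The suffix "TAAA" (4 nodes) is used only by "GACTGTAAA"; the node for "GACTG" still has the child "G", so pruning stops there.
Nodes removed: 4

4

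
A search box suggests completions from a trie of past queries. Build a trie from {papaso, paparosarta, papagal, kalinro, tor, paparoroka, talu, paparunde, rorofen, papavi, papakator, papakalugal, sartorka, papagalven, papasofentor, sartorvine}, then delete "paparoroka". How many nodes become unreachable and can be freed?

Walk "paparoroka" from the leaf back toward the root, removing each node that no remaining word uses.
The suffix "roka" (4 nodes) is used only by "paparoroka"; the node for "paparo" still has the child "s", so pruning stops there.
Nodes removed: 4

4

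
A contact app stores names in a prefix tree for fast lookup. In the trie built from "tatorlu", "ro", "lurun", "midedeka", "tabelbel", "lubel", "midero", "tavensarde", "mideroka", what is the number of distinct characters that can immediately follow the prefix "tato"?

1

The children of the "tato" node are the distinct next characters among strings starting with "tato".
Characters that immediately follow "tato" among the stored strings: {r}.
That node has 1 child edge.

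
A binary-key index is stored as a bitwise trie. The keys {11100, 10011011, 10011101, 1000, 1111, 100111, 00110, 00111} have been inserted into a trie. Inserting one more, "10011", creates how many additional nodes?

"10011" is already a full path in the trie; only an end-marker is added.
No new nodes are needed: 0.

0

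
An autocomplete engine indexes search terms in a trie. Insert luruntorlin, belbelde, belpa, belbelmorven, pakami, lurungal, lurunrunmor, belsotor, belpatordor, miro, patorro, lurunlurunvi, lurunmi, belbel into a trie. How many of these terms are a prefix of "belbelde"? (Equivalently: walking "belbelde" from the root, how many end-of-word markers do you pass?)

2

Walk "belbelde" from the root; an end-of-word marker is hit whenever a stored word is a prefix of "belbelde".
Prefixes of the query that are stored words: "belbel", "belbelde"
Count: 2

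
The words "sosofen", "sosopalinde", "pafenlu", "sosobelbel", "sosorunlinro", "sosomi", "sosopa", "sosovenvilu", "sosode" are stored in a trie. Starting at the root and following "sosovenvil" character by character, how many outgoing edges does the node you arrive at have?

Walk "sosovenvil" from the root, arriving at one node.
Distinct next characters after "sosovenvil": u.
That node has 1 child edge.

1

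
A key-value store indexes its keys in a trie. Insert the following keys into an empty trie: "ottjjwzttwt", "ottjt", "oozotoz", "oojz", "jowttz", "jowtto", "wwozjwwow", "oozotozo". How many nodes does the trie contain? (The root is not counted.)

Trace insertions, counting only characters that open a new branch:
  "ottjjwzttwt" → 11 new (o, t, t, j, j, w, z, t, t, w, t)
  "ottjt" → prefix "ottj" already present; 1 new (t)
  "oozotoz" → prefix "o" already present; 6 new (o, z, o, t, o, z)
  "oojz" → prefix "oo" already present; 2 new (j, z)
  "jowttz" → 6 new (j, o, w, t, t, z)
  "jowtto" → prefix "jowtt" already present; 1 new (o)
  "wwozjwwow" → 9 new (w, w, o, z, j, w, w, o, w)
  "oozotozo" → prefix "oozotoz" already present; 1 new (o)
Total nodes = 11 + 1 + 6 + 2 + 6 + 1 + 9 + 1 = 37

37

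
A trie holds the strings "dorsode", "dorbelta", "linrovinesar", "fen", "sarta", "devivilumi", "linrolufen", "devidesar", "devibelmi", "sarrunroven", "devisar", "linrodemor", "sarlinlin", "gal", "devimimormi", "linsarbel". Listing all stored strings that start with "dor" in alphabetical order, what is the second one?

Filter for "dor…" and sort: "dorbelta", "dorsode"
The 2nd is dorsode.

dorsode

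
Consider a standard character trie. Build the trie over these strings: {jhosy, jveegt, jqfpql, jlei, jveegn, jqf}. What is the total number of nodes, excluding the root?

19

For each word, the new-node count is its length minus the longest prefix already in the trie:
  "jhosy" → 5 new (j, h, o, s, y)
  "jveegt" → prefix "j" already present; 5 new (v, e, e, g, t)
  "jqfpql" → prefix "j" already present; 5 new (q, f, p, q, l)
  "jlei" → prefix "j" already present; 3 new (l, e, i)
  "jveegn" → prefix "jveeg" already present; 1 new (n)
  "jqf" → prefix "jqf" already present; 0 new (none)
Total nodes = 5 + 5 + 5 + 3 + 1 + 0 = 19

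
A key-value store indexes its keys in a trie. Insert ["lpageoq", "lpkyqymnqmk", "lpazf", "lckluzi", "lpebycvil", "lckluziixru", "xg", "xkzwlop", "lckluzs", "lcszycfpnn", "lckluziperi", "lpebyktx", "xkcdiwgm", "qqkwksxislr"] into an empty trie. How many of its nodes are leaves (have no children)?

13

A leaf is a node with no children — equivalently, the end of a word that is not a proper prefix of any other stored word.
Those words: "lckluziixru", "lckluziperi", "lckluzs", "lcszycfpnn", "lpageoq", "lpazf", "lpebycvil", "lpebyktx", "lpkyqymnqmk", "qqkwksxislr", "xg", "xkcdiwgm", "xkzwlop"
Leaf count: 13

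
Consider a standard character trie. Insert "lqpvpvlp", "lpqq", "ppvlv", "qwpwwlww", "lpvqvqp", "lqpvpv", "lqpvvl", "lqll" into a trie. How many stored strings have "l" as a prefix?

Traverse to the node for "l", then collect every word in that subtree.
Words under "l": lpqq, lpvqvqp, lqll, lqpvpv, lqpvpvlp, lqpvvl
Count: 6

6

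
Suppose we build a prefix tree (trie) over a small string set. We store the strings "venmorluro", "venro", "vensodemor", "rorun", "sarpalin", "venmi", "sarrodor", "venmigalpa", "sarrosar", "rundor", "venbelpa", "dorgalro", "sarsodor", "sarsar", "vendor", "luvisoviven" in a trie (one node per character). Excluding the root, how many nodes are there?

Count nodes per top-level branch (shared prefixes stored once):
  'd'-branch (dorgalro): 8 nodes
  'l'-branch (luvisoviven): 11 nodes
  'r'-branch (rorun, rundor): 10 nodes
  's'-branch (sarpalin, sarrodor, sarrosar, sarsar, sarsodor): 23 nodes
  'v'-branch (venbelpa, vendor, venmi, venmigalpa, venmorluro, venro, vensodemor): 33 nodes
Sum: 85

85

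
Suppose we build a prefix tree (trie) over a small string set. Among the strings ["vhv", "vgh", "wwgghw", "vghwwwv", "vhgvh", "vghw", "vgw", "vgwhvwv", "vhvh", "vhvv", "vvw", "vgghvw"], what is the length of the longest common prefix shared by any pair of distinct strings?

Look for the deepest trie node that still has at least two words in its subtree.
e.g. "vghw" and "vghwwwv" share the prefix "vghw" of length 4; no pair shares a longer one.
Longest shared-prefix length: 4

4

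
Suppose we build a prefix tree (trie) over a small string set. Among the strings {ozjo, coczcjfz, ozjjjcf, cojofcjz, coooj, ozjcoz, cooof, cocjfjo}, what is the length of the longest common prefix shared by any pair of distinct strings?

Look for the deepest trie node that still has at least two words in its subtree.
"cooof" and "coooj" agree on "cooo" (4 characters) before diverging; nothing deeper is shared.
Longest shared-prefix length: 4

4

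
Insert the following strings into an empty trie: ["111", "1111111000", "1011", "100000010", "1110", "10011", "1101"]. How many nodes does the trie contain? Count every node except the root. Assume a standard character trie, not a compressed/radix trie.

Insert word by word; a character creates a node only if that edge doesn't already exist:
  "111" → 3 new (1, 1, 1)
  "1111111000" → prefix "111" already present; 7 new (1, 1, 1, 1, 0, 0, 0)
  "1011" → prefix "1" already present; 3 new (0, 1, 1)
  "100000010" → prefix "10" already present; 7 new (0, 0, 0, 0, 0, 1, 0)
  "1110" → prefix "111" already present; 1 new (0)
  "10011" → prefix "100" already present; 2 new (1, 1)
  "1101" → prefix "11" already present; 2 new (0, 1)
Total nodes = 3 + 7 + 3 + 7 + 1 + 2 + 2 = 25

25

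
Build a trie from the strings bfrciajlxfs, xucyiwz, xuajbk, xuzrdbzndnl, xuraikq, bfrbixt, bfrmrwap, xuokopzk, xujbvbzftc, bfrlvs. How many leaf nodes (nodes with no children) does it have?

A leaf is a node with no children — equivalently, the end of a word that is not a proper prefix of any other stored word.
Those words: "bfrbixt", "bfrciajlxfs", "bfrlvs", "bfrmrwap", "xuajbk", "xucyiwz", "xujbvbzftc", "xuokopzk", "xuraikq", "xuzrdbzndnl"
Leaf count: 10

10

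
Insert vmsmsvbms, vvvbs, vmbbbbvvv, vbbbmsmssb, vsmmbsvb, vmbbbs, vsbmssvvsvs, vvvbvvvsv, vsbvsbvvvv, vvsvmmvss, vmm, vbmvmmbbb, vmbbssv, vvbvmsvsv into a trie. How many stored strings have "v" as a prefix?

14

Filter for entries beginning with "v":
Words under "v": vbbbmsmssb, vbmvmmbbb, vmbbbbvvv, vmbbbs, vmbbssv, vmm, vmsmsvbms, vsbmssvvsvs, vsbvsbvvvv, vsmmbsvb, vvbvmsvsv, vvsvmmvss, vvvbs, vvvbvvvsv
Count: 14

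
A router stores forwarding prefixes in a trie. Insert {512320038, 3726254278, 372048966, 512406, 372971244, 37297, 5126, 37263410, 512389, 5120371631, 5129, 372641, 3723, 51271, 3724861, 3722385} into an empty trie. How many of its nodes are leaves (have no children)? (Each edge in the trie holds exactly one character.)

Leaves are exactly the stored words that no other stored word extends.
Those words: "372048966", "3722385", "3723", "3724861", "3726254278", "37263410", "372641", "372971244", "5120371631", "512320038", "512389", "512406", "5126", "51271", "5129"
Leaf count: 15

15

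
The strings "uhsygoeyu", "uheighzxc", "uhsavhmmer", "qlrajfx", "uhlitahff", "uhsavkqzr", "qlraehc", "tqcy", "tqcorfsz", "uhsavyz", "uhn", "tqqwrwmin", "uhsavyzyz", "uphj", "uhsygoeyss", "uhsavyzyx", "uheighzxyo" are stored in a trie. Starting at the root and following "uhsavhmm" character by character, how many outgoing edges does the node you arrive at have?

Follow the path "uhsavhmm" to its node, then look at its outgoing edges.
Distinct next characters after "uhsavhmm": e.
That node has 1 child edge.

1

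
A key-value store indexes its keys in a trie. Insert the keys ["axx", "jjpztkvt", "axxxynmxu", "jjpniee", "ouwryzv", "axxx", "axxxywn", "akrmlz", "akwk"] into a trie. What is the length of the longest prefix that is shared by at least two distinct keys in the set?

Equivalently: take the maximum, over all pairs, of their longest common prefix length.
e.g. "axxxynmxu" and "axxxywn" share the prefix "axxxy" of length 5; no pair shares a longer one.
Longest shared-prefix length: 5

5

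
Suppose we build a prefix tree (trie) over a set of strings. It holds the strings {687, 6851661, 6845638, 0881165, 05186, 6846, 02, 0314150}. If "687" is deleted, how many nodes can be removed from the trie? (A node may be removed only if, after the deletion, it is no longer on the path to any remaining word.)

1

A node on "687"'s path can go only if nothing else ends at it or branches off below it.
The suffix "7" (1 node) is used only by "687"; the node for "68" still has the child "5", so pruning stops there.
Nodes removed: 1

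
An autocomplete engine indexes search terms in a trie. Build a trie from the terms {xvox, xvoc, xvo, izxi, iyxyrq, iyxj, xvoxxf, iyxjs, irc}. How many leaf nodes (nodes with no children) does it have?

A leaf is a node with no children — equivalently, the end of a word that is not a proper prefix of any other stored word.
Those words: "irc", "iyxjs", "iyxyrq", "izxi", "xvoc", "xvoxxf"
Leaf count: 6

6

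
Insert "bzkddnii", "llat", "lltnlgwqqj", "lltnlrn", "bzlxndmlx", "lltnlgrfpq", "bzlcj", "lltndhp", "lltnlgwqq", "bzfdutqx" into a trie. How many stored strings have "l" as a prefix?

6

Filter for entries beginning with "l":
Words under "l": llat, lltndhp, lltnlgrfpq, lltnlgwqq, lltnlgwqqj, lltnlrn
Count: 6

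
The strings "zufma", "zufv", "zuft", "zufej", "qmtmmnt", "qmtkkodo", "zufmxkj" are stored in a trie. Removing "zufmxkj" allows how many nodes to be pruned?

3

After clearing the end-marker at "zufmxkj", prune upward until reaching a node still needed by another word.
The suffix "xkj" (3 nodes) is used only by "zufmxkj"; the node for "zufm" still has the child "a", so pruning stops there.
Nodes removed: 3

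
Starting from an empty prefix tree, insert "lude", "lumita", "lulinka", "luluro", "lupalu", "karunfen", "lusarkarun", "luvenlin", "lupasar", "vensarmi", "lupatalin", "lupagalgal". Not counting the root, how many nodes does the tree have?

64

Count nodes per top-level branch (shared prefixes stored once):
  'k'-branch (karunfen): 8 nodes
  'l'-branch (lude, lulinka, luluro, lumita, lupagalgal, lupalu, lupasar, lupatalin, lusarkarun, luvenlin): 48 nodes
  'v'-branch (vensarmi): 8 nodes
Sum: 64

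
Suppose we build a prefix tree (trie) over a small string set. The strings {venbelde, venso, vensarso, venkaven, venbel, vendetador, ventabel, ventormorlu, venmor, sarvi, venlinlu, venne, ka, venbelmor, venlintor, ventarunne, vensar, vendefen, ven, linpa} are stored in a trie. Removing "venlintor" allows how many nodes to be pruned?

3

Walk "venlintor" from the leaf back toward the root, removing each node that no remaining word uses.
The suffix "tor" (3 nodes) is used only by "venlintor"; the node for "venlin" still has the child "l", so pruning stops there.
Nodes removed: 3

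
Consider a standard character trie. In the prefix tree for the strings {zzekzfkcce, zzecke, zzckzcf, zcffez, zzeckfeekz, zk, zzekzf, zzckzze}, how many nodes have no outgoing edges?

7

A leaf is a node with no children — equivalently, the end of a word that is not a proper prefix of any other stored word.
Those words: "zcffez", "zk", "zzckzcf", "zzckzze", "zzecke", "zzeckfeekz", "zzekzfkcce"
Leaf count: 7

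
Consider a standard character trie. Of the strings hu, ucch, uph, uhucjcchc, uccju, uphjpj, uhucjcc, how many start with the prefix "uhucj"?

Traverse to the node for "uhucj", then collect every word in that subtree.
Matches: "uhucjcc", "uhucjcchc"
Count: 2

2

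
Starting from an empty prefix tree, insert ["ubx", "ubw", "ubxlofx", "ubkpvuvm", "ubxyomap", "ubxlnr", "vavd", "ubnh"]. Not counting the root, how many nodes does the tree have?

Trie structure (* marks end of a word):
(root)
├─ u
│  └─ b
│     ├─ k
│     │  └─ p
│     │     └─ v
│     │        └─ u
│     │           └─ v
│     │              └─ m *
│     ├─ n
│     │  └─ h *
│     ├─ w *
│     └─ x *
│        ├─ l
│        │  ├─ n
│        │  │  └─ r *
│        │  └─ o
│        │     └─ f
│        │        └─ x *
│        └─ y
│           └─ o
│              └─ m
│                 └─ a
│                    └─ p *
└─ v
   └─ a
      └─ v
         └─ d *
Counting every labelled node above: 27.

27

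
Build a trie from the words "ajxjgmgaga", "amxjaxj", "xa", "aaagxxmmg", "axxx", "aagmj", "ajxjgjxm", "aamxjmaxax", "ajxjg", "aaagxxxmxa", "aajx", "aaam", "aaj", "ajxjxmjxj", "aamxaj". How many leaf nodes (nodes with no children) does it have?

13

A leaf is a node with no children — equivalently, the end of a word that is not a proper prefix of any other stored word.
Those words: "aaagxxmmg", "aaagxxxmxa", "aaam", "aagmj", "aajx", "aamxaj", "aamxjmaxax", "ajxjgjxm", "ajxjgmgaga", "ajxjxmjxj", "amxjaxj", "axxx", "xa"
Leaf count: 13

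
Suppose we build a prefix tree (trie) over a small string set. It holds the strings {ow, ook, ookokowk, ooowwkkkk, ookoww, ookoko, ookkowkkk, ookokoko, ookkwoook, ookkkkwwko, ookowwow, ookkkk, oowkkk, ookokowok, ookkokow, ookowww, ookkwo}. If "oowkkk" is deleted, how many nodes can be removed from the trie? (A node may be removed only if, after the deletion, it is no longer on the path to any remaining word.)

After clearing the end-marker at "oowkkk", prune upward until reaching a node still needed by another word.
The suffix "wkkk" (4 nodes) is used only by "oowkkk"; the node for "oo" still has the child "k", so pruning stops there.
Nodes removed: 4

4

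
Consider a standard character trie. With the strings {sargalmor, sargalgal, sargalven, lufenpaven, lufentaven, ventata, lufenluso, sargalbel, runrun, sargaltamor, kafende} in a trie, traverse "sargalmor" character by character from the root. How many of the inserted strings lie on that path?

1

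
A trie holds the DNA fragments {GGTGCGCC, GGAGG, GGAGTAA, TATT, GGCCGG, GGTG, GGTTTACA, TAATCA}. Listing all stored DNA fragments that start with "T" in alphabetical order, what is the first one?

TAATCA

Filter for "T…" and sort: "TAATCA", "TATT"
The 1st is TAATCA.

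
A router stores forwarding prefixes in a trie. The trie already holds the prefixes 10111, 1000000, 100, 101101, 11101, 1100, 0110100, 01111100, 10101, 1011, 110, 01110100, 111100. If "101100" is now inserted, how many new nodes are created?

The longest prefix of "101100" already in the trie is "10110" (length 5).
So 6 − 5 = 1 new nodes.

1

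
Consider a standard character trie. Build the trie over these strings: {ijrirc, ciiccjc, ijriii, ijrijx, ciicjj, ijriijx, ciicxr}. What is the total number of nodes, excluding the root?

23

Insert word by word; a character creates a node only if that edge doesn't already exist:
  "ijrirc" → 6 new (i, j, r, i, r, c)
  "ciiccjc" → 7 new (c, i, i, c, c, j, c)
  "ijriii" → prefix "ijri" already present; 2 new (i, i)
  "ijrijx" → prefix "ijri" already present; 2 new (j, x)
  "ciicjj" → prefix "ciic" already present; 2 new (j, j)
  "ijriijx" → prefix "ijrii" already present; 2 new (j, x)
  "ciicxr" → prefix "ciic" already present; 2 new (x, r)
Total nodes = 6 + 7 + 2 + 2 + 2 + 2 + 2 = 23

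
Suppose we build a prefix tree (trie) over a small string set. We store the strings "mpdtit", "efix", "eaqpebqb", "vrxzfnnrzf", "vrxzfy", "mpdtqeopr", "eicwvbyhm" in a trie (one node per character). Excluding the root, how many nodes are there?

Trace insertions, counting only characters that open a new branch:
  "mpdtit" → 6 new (m, p, d, t, i, t)
  "efix" → 4 new (e, f, i, x)
  "eaqpebqb" → prefix "e" already present; 7 new (a, q, p, e, b, q, b)
  "vrxzfnnrzf" → 10 new (v, r, x, z, f, n, n, r, z, f)
  "vrxzfy" → prefix "vrxzf" already present; 1 new (y)
  "mpdtqeopr" → prefix "mpdt" already present; 5 new (q, e, o, p, r)
  "eicwvbyhm" → prefix "e" already present; 8 new (i, c, w, v, b, y, h, m)
Total nodes = 6 + 4 + 7 + 10 + 1 + 5 + 8 = 41

41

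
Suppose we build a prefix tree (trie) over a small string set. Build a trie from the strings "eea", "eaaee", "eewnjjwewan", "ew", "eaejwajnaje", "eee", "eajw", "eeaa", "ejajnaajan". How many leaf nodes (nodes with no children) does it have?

8

Leaves are exactly the stored words that no other stored word extends.
Those words: "eaaee", "eaejwajnaje", "eajw", "eeaa", "eee", "eewnjjwewan", "ejajnaajan", "ew"
Leaf count: 8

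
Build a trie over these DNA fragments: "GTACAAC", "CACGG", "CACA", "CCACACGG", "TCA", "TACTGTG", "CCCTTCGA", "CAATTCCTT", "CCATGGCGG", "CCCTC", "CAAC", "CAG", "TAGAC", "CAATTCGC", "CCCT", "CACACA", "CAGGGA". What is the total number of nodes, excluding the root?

Count nodes per top-level branch (shared prefixes stored once):
  'C'-branch (CAAC, CAATTCCTT, CAATTCGC, CACA, CACACA, CACGG, CAG, CAGGGA, CCACACGG, CCATGGCGG, CCCT, CCCTC, CCCTTCGA): 42 nodes
  'G'-branch (GTACAAC): 7 nodes
  'T'-branch (TACTGTG, TAGAC, TCA): 12 nodes
Sum: 61

61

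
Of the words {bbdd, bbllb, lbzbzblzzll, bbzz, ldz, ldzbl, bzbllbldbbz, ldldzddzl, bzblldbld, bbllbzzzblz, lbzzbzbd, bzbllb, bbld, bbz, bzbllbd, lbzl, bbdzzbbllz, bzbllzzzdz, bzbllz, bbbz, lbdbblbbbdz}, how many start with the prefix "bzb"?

Traverse to the node for "bzb", then collect every word in that subtree.
Words under "bzb": bzbllb, bzbllbd, bzbllbldbbz, bzblldbld, bzbllz, bzbllzzzdz
Count: 6

6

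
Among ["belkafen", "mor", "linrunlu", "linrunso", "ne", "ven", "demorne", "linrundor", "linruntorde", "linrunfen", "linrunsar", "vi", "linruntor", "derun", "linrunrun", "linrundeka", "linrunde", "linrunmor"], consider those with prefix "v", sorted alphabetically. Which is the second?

DFS of the "v" subtree visits, in order: "ven", "vi"
The 2nd is vi.

vi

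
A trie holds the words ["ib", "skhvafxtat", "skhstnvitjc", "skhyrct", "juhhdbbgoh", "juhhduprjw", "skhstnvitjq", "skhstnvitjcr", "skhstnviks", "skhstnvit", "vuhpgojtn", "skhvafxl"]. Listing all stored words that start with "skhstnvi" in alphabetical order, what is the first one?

DFS of the "skhstnvi" subtree visits, in order: "skhstnviks", "skhstnvit", "skhstnvitjc", "skhstnvitjcr", "skhstnvitjq"
Position 1: skhstnviks

skhstnviks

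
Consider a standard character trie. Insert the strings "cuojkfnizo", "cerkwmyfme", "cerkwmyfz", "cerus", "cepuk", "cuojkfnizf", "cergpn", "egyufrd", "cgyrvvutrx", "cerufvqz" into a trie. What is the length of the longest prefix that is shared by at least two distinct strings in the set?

9

Look for the deepest trie node that still has at least two words in its subtree.
e.g. "cuojkfnizf" and "cuojkfnizo" share the prefix "cuojkfniz" of length 9; no pair shares a longer one.
Longest shared-prefix length: 9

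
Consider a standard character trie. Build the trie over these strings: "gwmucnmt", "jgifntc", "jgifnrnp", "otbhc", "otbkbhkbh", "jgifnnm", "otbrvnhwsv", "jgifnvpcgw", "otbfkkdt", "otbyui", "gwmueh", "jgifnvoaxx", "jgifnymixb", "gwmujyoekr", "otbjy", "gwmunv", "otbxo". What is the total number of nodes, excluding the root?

Trace insertions, counting only characters that open a new branch:
  "gwmucnmt" → 8 new (g, w, m, u, c, n, m, t)
  "jgifntc" → 7 new (j, g, i, f, n, t, c)
  "jgifnrnp" → prefix "jgifn" already present; 3 new (r, n, p)
  "otbhc" → 5 new (o, t, b, h, c)
  "otbkbhkbh" → prefix "otb" already present; 6 new (k, b, h, k, b, h)
  "jgifnnm" → prefix "jgifn" already present; 2 new (n, m)
  "otbrvnhwsv" → prefix "otb" already present; 7 new (r, v, n, h, w, s, v)
  "jgifnvpcgw" → prefix "jgifn" already present; 5 new (v, p, c, g, w)
  "otbfkkdt" → prefix "otb" already present; 5 new (f, k, k, d, t)
  "otbyui" → prefix "otb" already present; 3 new (y, u, i)
  "gwmueh" → prefix "gwmu" already present; 2 new (e, h)
  "jgifnvoaxx" → prefix "jgifnv" already present; 4 new (o, a, x, x)
  "jgifnymixb" → prefix "jgifn" already present; 5 new (y, m, i, x, b)
  "gwmujyoekr" → prefix "gwmu" already present; 6 new (j, y, o, e, k, r)
  "otbjy" → prefix "otb" already present; 2 new (j, y)
  "gwmunv" → prefix "gwmu" already present; 2 new (n, v)
  "otbxo" → prefix "otb" already present; 2 new (x, o)
Total nodes = 8 + 7 + 3 + 5 + 6 + 2 + 7 + 5 + 5 + 3 + 2 + 4 + 5 + 6 + 2 + 2 + 2 = 74

74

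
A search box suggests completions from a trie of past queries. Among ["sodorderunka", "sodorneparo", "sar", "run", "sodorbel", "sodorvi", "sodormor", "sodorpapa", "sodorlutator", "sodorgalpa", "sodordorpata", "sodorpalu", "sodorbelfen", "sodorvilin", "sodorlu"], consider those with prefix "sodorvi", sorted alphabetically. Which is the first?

sodorvi

Words with prefix "sodorvi", in lexicographic order: "sodorvi", "sodorvilin"
Position 1: sodorvi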